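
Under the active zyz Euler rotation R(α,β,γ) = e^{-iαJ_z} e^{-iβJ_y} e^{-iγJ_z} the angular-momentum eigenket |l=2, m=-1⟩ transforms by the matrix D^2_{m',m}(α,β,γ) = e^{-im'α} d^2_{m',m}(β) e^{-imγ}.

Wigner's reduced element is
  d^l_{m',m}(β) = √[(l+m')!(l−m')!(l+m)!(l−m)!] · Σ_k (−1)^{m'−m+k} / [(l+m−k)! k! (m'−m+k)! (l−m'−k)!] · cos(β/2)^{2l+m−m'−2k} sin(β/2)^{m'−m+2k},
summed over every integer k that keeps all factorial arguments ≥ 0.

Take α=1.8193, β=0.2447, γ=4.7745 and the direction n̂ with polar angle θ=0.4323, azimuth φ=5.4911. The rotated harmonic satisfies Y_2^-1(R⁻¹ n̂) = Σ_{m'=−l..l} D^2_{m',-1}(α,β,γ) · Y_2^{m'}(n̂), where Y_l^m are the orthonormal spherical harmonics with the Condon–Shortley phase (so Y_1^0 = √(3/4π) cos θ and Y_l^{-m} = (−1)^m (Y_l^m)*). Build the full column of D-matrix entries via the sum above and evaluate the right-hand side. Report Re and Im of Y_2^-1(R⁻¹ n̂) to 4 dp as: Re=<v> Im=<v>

Need the full column D^2_{m',-1} for m'=−2..2 at α=1.8193, β=0.2447, γ=4.7745.
cos(β/2)=0.992525, sin(β/2)=0.122045
d^2_{-2,-1}: single k=1 term ⇒ +0.238657;  D = -0.126593+0.202315i
d^2_{-1,-1}: k∈[0..1] ⇒ +0.970432 -0.044019 = +0.926413;  D = +0.882080+0.283152i
d^2_{0,-1}: k∈[0..1] ⇒ -0.292294 +0.004420 = -0.287874;  D = -0.017869+0.287319i
d^2_{1,-1}: k∈[0..1] ⇒ +0.044019 -0.000222 = +0.043797;  D = -0.043039+0.008116i
d^2_{2,-1}: single k=0 term ⇒ -0.003609;  D = -0.001520-0.003273i
Y_2^{m'}(θ=0.4323,φ=5.4911) and Σ D·Y over m':
  (-0.1266+0.2023i)·(-0.0009+0.0678i)  (+0.8821+0.2832i)·(+0.2064+0.2092i)  (-0.0179+0.2873i)·(+0.4647+0.0000i)  (-0.0430+0.0081i)·(-0.2064+0.2092i)  (-0.0015-0.0033i)·(-0.0009-0.0678i)
Y_2^-1(R⁻¹ n̂) = +0.107903+0.357156i

Re=0.1079 Im=0.3572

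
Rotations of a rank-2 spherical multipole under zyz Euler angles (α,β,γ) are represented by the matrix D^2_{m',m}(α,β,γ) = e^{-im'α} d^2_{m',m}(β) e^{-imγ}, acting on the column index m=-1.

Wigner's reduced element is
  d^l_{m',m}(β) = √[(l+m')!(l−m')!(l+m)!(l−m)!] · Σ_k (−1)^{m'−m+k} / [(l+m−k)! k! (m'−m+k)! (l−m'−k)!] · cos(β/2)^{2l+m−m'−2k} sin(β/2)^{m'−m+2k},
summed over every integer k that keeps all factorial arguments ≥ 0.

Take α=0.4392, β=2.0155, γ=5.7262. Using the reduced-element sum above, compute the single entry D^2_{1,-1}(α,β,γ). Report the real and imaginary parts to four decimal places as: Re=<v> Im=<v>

First d^2_{1,-1}(β=2.0155), then the phase factors e^{-i(1)α} and e^{-i(-1)γ}:
Half-angle: c=0.533765, s=0.845633. N=√(6·1·1·6)=6.000000
Admissible k: 0..1 (factorial args all ≥0)
  k=0: (−1)^2·6.0000/(2)·0.5338^2·0.8456^2 = +0.611202
  k=1: (−1)^3·6.0000/(6)·0.5338^0·0.8456^4 = -0.511361
d^2_{1,-1}(2.0155) = +0.611202 -0.511361 = +0.099841
Phases: e^{-i·(1)·0.4392}=+0.905092-0.425216i, e^{-i·(-1)·5.7262}=+0.848853-0.528630i ⇒ D=+0.054264-0.083807i

Re=0.0543 Im=-0.0838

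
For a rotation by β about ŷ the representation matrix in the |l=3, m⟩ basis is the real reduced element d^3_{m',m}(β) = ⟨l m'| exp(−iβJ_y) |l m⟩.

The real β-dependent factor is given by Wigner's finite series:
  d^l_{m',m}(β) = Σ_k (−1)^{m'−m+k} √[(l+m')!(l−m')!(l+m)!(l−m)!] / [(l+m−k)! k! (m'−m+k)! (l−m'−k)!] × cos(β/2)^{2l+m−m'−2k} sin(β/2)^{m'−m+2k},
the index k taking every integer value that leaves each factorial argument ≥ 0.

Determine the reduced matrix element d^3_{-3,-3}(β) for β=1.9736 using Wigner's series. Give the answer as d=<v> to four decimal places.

d=0.0281

d^3_{-3,-3}(β=1.9736) via Wigner's sum:
c=cos(1.9736/2)=0.551362, s=sin(1.9736/2)=0.834266; N=√[1·720·1·720]=720.000000
Admissible k: 0..0 (factorial args all ≥0)
  k=0: (−1)^0·720.0000/(720)·0.5514^6·0.8343^0 = +0.028095
d^3_{-3,-3}(1.9736) = +0.028095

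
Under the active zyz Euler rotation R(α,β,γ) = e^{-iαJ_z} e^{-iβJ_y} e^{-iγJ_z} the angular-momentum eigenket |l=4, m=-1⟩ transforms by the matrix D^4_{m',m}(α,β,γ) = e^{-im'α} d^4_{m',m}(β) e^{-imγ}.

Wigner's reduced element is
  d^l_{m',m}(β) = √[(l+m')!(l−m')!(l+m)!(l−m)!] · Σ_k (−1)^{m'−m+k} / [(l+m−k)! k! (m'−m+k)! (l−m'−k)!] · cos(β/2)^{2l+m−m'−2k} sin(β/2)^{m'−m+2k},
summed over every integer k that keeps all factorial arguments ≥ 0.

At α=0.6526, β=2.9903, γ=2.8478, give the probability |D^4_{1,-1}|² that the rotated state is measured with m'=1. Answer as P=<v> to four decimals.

First d^4_{1,-1}(β=2.9903), then the phase factors e^{-i(1)α} and e^{-i(-1)γ}:
c=cos(2.9903/2)=0.075574, s=sin(2.9903/2)=0.997140; N=√[120·6·6·120]=720.000000
k∈{0,1,2,3} keeps every argument non-negative
  k=0: (−1)^2·720.0000/(72)·0.0756^6·0.9971^2 = +0.000002
  k=1: (−1)^3·720.0000/(24)·0.0756^4·0.9971^4 = -0.000967
  k=2: (−1)^4·720.0000/(48)·0.0756^2·0.9971^6 = +0.084212
  k=3: (−1)^5·720.0000/(720)·0.0756^0·0.9971^8 = -0.977349
d^4_{1,-1}(2.9903) = +0.000002 -0.000967 +0.084212 -0.977349 = -0.894102
|D^4_{1,-1}|² = |d^4_{1,-1}(β)|² = (-0.894102)² = 0.799419 (the z-rotation phases have unit modulus)

P=0.7994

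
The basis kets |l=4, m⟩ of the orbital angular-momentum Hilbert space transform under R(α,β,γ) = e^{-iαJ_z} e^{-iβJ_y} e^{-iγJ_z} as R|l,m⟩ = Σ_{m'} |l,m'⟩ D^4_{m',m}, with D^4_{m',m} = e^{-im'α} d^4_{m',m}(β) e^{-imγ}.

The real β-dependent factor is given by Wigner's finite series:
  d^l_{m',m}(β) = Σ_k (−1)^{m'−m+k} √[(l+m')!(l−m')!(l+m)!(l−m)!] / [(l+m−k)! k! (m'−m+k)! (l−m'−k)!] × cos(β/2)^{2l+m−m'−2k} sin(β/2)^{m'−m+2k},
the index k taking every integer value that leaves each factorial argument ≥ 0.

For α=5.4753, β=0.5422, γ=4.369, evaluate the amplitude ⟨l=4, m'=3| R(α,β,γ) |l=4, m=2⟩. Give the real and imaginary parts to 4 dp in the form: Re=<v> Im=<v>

Re=-0.5930 Im=0.0185

D^4_{3,2}(5.4753,0.5422,4.369) = e^{-i·3·5.4753}·d^4_{3,2}(0.5422)·e^{-i·2·4.369}. Compute d first:
Half-angle: c=0.963477, s=0.267791. N=√(5040·1·720·2)=2693.993318
k: max(0,(2)−(3))=0 … min(4+(2),4−(3))=1
  k=0: (−1)^1·2693.9933/(720)·0.9635^7·0.2678^1 = -0.772236
  k=1: (−1)^2·2693.9933/(240)·0.9635^5·0.2678^3 = +0.178971
d^4_{3,2}(0.5422) = -0.772236 +0.178971 = -0.593265
D = (-0.753165+0.657832i)·(-0.593265)·(-0.773293-0.634049i) = -0.592977+0.018482i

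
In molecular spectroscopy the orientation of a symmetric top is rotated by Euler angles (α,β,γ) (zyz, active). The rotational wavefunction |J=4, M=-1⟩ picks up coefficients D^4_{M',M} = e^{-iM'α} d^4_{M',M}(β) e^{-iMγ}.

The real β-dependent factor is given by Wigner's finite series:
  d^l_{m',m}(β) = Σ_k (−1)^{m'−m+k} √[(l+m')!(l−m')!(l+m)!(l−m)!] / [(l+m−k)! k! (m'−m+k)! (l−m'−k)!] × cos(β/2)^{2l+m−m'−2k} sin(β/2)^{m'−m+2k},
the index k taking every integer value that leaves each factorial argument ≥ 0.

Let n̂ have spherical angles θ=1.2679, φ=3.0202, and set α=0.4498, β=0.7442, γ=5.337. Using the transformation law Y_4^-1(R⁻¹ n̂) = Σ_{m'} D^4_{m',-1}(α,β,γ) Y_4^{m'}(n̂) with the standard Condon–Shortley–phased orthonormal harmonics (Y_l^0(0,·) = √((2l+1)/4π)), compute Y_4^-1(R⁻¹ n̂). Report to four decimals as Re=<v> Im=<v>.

Re=-0.3065 Im=0.1186

Need the full column D^4_{m',-1} for m'=−4..4 at α=0.4498, β=0.7442, γ=5.337.
cos(β/2)=0.931566, sin(β/2)=0.363573
d^4_{-4,-1}: single k=3 term ⇒ +0.252310;  D = +0.165948+0.190057i
d^4_{-3,-1}: k∈[2..3] ⇒ +0.685700 -0.174075 = +0.511624;  D = +0.470594+0.200750i
d^4_{-2,-1}: k∈[1..3] ⇒ +0.939123 -0.715233 +0.072629 = +0.296519;  D = +0.296198-0.013808i
d^4_{-1,-1}: k∈[0..3] ⇒ +0.567164 -1.295850 +0.394766 -0.020043 = -0.353964;  D = -0.311244+0.168575i
d^4_{0,-1}: k∈[0..3] ⇒ -0.989922 +0.904706 -0.137804 +0.003498 = -0.219522;  D = -0.128373+0.178075i
d^4_{1,-1}: k∈[0..3] ⇒ +0.863900 -0.394766 +0.030065 -0.000305 = +0.498894;  D = +0.086769-0.491291i
d^4_{2,-1}: k∈[0..2] ⇒ -0.476822 +0.108944 -0.003319 = -0.371197;  D = +0.100793+0.357250i
d^4_{3,-1}: k∈[0..1] ⇒ +0.174075 -0.015909 = +0.158166;  D = -0.104861-0.118410i
d^4_{4,-1}: single k=0 term ⇒ -0.038432;  D = +0.035454+0.014832i
Y_4^{m'}(θ=1.2679,φ=3.0202) and Σ D·Y over m':
  (+0.1659+0.1901i)·(+0.3248+0.1714i)  (+0.4706+0.2007i)·(-0.3034-0.1156i)  (+0.2962-0.0138i)·(-0.1116-0.0276i)  (-0.3112+0.1686i)·(+0.3178+0.0388i)  (-0.1284+0.1781i)·(+0.0643+0.0000i)  (+0.0868-0.4913i)·(-0.3178+0.0388i)  (+0.1008+0.3573i)·(-0.1116+0.0276i)  (-0.1049-0.1184i)·(+0.3034-0.1156i)  (+0.0355+0.0148i)·(+0.3248-0.1714i)
Y_4^-1(R⁻¹ n̂) = -0.306455+0.118562i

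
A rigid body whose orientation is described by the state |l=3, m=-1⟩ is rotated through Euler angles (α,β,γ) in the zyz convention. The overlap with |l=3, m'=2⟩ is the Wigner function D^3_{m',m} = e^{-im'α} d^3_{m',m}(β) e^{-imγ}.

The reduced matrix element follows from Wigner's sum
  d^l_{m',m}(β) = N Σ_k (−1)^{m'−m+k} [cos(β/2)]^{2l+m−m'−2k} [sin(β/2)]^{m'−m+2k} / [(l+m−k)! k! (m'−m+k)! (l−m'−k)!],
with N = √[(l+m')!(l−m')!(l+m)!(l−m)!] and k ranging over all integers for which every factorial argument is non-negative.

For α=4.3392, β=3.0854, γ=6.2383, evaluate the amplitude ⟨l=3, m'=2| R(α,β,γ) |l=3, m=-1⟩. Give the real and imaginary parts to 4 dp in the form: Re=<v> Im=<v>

Re=-0.0676 Im=-0.0571

First d^3_{2,-1}(β=3.0854), then the phase factors e^{-i(2)α} and e^{-i(-1)γ}:
c=cos(3.0854/2)=0.028093, s=sin(3.0854/2)=0.999605; N=√[120·1·2·24]=75.894664
The bounds max(0,m−m')=0 and min(l+m,l−m')=1 give 2 terms
  k=0: (−1)^3·75.8947/(12)·0.0281^3·0.9996^3 = -0.000140
  k=1: (−1)^4·75.8947/(24)·0.0281^1·0.9996^5 = +0.088662
d^3_{2,-1}(3.0854) = -0.000140 +0.088662 = +0.088521
D = (-0.734153-0.678984i)·(+0.088521)·(+0.998993-0.044870i) = -0.067620-0.057128i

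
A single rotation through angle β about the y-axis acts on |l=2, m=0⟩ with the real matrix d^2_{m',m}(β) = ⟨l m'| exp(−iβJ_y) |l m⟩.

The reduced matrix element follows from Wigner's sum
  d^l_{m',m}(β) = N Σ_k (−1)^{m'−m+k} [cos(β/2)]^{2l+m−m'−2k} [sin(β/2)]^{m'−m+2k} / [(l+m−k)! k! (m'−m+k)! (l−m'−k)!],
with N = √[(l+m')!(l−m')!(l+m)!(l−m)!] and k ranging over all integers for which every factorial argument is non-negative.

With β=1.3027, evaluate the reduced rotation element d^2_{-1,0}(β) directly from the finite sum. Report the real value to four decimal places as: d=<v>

d^2_{-1,0}(β=1.3027) via Wigner's sum:
c=cos(1.3027/2)=0.795266, s=sin(1.3027/2)=0.606261; N=√[1·6·2·2]=4.898979
k: max(0,(0)−(-1))=1 … min(2+(0),2−(-1))=2
  k=1: (−1)^0·4.8990/(2)·0.7953^3·0.6063^1 = +0.746917
  k=2: (−1)^1·4.8990/(2)·0.7953^1·0.6063^3 = -0.434076
d^2_{-1,0}(1.3027) = +0.746917 -0.434076 = +0.312841

d=0.3128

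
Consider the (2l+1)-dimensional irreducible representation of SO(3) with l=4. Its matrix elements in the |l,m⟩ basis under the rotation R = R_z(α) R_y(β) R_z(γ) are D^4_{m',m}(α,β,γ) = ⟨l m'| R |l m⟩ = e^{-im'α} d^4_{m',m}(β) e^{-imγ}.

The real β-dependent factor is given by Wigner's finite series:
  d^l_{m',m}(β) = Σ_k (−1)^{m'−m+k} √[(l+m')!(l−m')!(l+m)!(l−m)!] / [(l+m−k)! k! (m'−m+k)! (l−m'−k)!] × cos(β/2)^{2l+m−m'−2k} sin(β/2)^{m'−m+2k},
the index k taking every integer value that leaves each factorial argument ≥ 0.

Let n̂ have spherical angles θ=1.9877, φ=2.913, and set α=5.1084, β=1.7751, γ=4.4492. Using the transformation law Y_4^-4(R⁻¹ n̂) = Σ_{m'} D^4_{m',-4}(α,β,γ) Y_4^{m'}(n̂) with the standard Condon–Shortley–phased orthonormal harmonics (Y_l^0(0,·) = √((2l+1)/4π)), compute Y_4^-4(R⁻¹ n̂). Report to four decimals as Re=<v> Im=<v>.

Re=-0.2739 Im=0.0854

Need the full column D^4_{m',-4} for m'=−4..4 at α=5.1084, β=1.7751, γ=4.4492.
cos(β/2)=0.631314, sin(β/2)=0.775527
d^4_{-4,-4}: single k=0 term ⇒ +0.025233;  D = +0.021754+0.012784i
d^4_{-3,-4}: single k=0 term ⇒ -0.087672;  D = +0.011824-0.086871i
d^4_{-2,-4}: single k=0 term ⇒ +0.201486;  D = -0.194676+0.051941i
d^4_{-1,-4}: single k=0 term ⇒ -0.350036;  D = +0.213712+0.277223i
d^4_{0,-4}: single k=0 term ⇒ +0.480750;  D = +0.238057-0.417671i
d^4_{1,-4}: single k=0 term ⇒ -0.528221;  D = -0.524293-0.064299i
d^4_{2,-4}: single k=0 term ⇒ +0.458831;  D = +0.124144+0.441717i
d^4_{3,-4}: single k=0 term ⇒ -0.301280;  D = +0.236151-0.187089i
d^4_{4,-4}: single k=0 term ⇒ +0.130851;  D = -0.114531-0.063283i
Y_4^{m'}(θ=1.9877,φ=2.913) and Σ D·Y over m':
  (+0.0218+0.0128i)·(+0.1888+0.2450i)  (+0.0118-0.0869i)·(+0.2999+0.2454i)  (-0.1947+0.0519i)·(+0.0371+0.0182i)  (+0.2137+0.2772i)·(-0.3160-0.0735i)  (+0.2381-0.4177i)·(-0.1035+0.0000i)  (-0.5243-0.0643i)·(+0.3160-0.0735i)  (+0.1241+0.4417i)·(+0.0371-0.0182i)  (+0.2362-0.1871i)·(-0.2999+0.2454i)  (-0.1145-0.0633i)·(+0.1888-0.2450i)
Y_4^-4(R⁻¹ n̂) = -0.273884+0.085375i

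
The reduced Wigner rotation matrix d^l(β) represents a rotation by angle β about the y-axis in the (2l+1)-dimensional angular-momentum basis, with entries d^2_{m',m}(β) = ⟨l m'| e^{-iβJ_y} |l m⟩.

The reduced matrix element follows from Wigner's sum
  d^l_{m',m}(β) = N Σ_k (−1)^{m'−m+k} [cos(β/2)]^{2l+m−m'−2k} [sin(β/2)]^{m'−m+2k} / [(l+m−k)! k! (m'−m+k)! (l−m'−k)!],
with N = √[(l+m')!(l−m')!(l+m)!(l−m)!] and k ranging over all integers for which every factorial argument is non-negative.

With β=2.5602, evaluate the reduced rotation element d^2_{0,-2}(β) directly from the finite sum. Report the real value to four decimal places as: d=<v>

d=0.1847

d^2_{0,-2}(β=2.5602) via Wigner's sum:
Half-angle: c=0.286619, s=0.958045. N=√(2·2·1·24)=9.797959
k∈{0} keeps every argument non-negative
  k=0: (−1)^2·9.7980/(4)·0.2866^2·0.9580^2 = +0.184696
d^2_{0,-2}(2.5602) = +0.184696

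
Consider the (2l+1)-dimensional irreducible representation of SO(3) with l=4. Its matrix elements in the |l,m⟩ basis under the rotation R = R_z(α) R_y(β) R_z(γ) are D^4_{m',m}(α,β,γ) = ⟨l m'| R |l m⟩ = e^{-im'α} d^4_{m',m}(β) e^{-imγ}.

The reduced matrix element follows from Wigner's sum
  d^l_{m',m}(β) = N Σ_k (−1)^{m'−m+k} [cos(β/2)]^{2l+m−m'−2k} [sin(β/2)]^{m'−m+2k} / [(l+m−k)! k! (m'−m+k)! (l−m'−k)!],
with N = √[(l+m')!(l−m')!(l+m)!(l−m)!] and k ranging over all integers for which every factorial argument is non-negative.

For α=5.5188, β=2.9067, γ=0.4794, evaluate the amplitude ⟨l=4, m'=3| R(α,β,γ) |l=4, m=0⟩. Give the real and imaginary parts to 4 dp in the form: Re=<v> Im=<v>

Re=-0.0120 Im=0.0136

First d^4_{3,0}(β=2.9067), then the phase factors e^{-i(3)α} and e^{-i(0)γ}:
c=cos(2.9067/2)=0.117177, s=sin(2.9067/2)=0.993111; N=√[5040·1·24·24]=1703.830978
Admissible k: 0..1 (factorial args all ≥0)
  k=0: (−1)^3·1703.8310/(144)·0.1172^5·0.9931^3 = -0.000256
  k=1: (−1)^4·1703.8310/(144)·0.1172^3·0.9931^5 = +0.018390
d^4_{3,0}(2.9067) = -0.000256 +0.018390 = +0.018134
D = (-0.661157+0.750248i)·(+0.018134)·(+1.000000+0.000000i) = -0.011989+0.013605i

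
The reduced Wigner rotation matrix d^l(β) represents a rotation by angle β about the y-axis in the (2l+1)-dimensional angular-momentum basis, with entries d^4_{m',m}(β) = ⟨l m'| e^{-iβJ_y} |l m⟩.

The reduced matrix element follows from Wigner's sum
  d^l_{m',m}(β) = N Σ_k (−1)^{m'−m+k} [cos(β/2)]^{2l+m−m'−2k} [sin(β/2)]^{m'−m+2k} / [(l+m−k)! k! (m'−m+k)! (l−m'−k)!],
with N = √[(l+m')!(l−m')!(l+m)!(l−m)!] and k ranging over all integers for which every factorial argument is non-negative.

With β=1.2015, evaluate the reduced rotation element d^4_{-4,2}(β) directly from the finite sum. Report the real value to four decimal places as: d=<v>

d=0.1175

d^4_{-4,2}(β=1.2015) via Wigner's sum:
Half-angle: c=0.824912, s=0.565261. N=√(1·40320·720·2)=7619.763776
The bounds max(0,m−m')=6 and min(l+m,l−m')=6 give 1 term
  k=6: (−1)^0·7619.7638/(1440)·0.8249^2·0.5653^6 = +0.117460
d^4_{-4,2}(1.2015) = +0.117460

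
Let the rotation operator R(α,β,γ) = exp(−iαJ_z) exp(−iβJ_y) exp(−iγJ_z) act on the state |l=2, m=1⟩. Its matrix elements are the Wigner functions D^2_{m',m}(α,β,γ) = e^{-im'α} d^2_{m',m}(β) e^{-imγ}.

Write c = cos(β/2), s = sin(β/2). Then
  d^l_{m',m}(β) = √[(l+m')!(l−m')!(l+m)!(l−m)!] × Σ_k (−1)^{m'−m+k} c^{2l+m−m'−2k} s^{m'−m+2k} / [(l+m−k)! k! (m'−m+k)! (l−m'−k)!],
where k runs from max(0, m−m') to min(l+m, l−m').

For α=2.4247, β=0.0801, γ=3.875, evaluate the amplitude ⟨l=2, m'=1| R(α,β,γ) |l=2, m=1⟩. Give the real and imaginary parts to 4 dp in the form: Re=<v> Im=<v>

First d^2_{1,1}(β=0.0801), then the phase factors e^{-i(1)α} and e^{-i(1)γ}:
Half-angle: c=0.999198, s=0.040039. N=√(6·1·6·1)=6.000000
Admissible k: 0..1 (factorial args all ≥0)
  k=0: (−1)^0·6.0000/(6)·0.9992^4·0.0400^0 = +0.996796
  k=1: (−1)^1·6.0000/(2)·0.9992^2·0.0400^2 = -0.004802
d^2_{1,1}(0.0801) = +0.996796 -0.004802 = +0.991995
Attach z-rotation phases: D = e^{-i(1)(2.4247)}·(+0.991995)·e^{-i(1)(3.875)} = +0.991859-0.016382i

Re=0.9919 Im=-0.0164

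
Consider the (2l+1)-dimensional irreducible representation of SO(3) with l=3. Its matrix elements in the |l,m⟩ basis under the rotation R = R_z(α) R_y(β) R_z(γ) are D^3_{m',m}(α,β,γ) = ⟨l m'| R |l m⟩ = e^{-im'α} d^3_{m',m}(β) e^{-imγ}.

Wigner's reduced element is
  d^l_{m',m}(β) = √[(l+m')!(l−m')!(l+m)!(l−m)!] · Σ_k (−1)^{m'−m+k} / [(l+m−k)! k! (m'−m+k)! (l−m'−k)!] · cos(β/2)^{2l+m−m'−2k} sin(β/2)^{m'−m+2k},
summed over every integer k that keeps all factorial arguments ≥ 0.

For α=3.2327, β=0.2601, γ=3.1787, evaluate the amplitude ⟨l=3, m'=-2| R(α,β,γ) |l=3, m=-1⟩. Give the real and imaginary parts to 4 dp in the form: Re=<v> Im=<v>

D^3_{-2,-1}(3.2327,0.2601,3.1787) = e^{-i·-2·3.2327}·d^3_{-2,-1}(0.2601)·e^{-i·-1·3.1787}. Compute d first:
Half-angle: c=0.991555, s=0.129684. N=√(1·120·2·24)=75.894664
Admissible k: 1..2 (factorial args all ≥0)
  k=1: (−1)^0·75.8947/(24)·0.9916^5·0.1297^1 = +0.393070
  k=2: (−1)^1·75.8947/(12)·0.9916^3·0.1297^3 = -0.013447
d^3_{-2,-1}(0.2601) = +0.393070 -0.013447 = +0.379623
Phases: e^{-i·(-2)·3.2327}=+0.983445+0.181208i, e^{-i·(-1)·3.1787}=-0.999312-0.037099i ⇒ D=-0.370529-0.082594i

Re=-0.3705 Im=-0.0826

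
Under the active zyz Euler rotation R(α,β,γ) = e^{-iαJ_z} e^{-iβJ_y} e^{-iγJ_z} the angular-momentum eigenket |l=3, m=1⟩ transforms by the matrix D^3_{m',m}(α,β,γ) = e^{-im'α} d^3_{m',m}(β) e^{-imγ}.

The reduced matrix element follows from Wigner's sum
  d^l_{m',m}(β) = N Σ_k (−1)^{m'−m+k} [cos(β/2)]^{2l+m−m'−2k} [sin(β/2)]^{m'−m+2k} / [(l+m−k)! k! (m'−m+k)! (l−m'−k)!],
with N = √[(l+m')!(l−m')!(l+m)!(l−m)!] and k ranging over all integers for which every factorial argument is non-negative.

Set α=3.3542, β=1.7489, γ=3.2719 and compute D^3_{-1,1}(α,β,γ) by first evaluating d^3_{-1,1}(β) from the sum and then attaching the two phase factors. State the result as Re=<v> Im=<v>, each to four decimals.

Re=-0.3374 Im=-0.0278

First d^3_{-1,1}(β=1.7489), then the phase factors e^{-i(-1)α} and e^{-i(1)γ}:
With c≡cos(β/2)=0.641419 and s≡sin(β/2)=0.767191, N=[2·24·24·2]^{1/2}=48.000000
Admissible k: 2..4 (factorial args all ≥0)
  k=2: (−1)^0·48.0000/(8)·0.6414^4·0.7672^2 = +0.597758
  k=3: (−1)^1·48.0000/(6)·0.6414^2·0.7672^4 = -1.140216
  k=4: (−1)^2·48.0000/(48)·0.6414^0·0.7672^6 = +0.203902
d^3_{-1,1}(1.7489) = +0.597758 -1.140216 +0.203902 = -0.338557
Phases: e^{-i·(-1)·3.3542}=-0.977484-0.211009i, e^{-i·(1)·3.2719}=-0.991522+0.129939i ⇒ D=-0.337411-0.027832i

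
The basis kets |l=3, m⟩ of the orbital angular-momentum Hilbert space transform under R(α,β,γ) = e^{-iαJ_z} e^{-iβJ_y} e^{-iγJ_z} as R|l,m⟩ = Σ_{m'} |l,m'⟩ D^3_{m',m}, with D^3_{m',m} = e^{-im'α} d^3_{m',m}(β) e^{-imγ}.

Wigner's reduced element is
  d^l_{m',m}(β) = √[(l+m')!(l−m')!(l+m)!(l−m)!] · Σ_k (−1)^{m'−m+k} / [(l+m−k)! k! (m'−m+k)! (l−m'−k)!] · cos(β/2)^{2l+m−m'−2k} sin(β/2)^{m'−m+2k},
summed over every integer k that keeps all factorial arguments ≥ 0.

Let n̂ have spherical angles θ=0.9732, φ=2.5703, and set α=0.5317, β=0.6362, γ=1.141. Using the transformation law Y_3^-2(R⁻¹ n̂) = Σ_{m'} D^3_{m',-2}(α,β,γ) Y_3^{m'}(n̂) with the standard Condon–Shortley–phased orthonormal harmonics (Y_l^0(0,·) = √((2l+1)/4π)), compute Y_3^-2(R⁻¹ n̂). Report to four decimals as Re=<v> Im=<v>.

Need the full column D^3_{m',-2} for m'=−3..3 at α=0.5317, β=0.6362, γ=1.141.
cos(β/2)=0.949831, sin(β/2)=0.312762
d^3_{-3,-2}: single k=1 term ⇒ +0.592274;  D = -0.439166-0.397394i
d^3_{-2,-2}: k∈[0..1] ⇒ +0.734309 -0.398094 = +0.336216;  D = -0.329257-0.068050i
d^3_{-1,-2}: k∈[0..1] ⇒ -0.764623 +0.165811 = -0.598812;  D = +0.566909-0.192847i
d^3_{0,-2}: k∈[0..1] ⇒ +0.436090 -0.047284 = +0.388806;  D = -0.253792+0.294550i
d^3_{1,-2}: k∈[0..1] ⇒ -0.165811 +0.008989 = -0.156822;  D = +0.027999-0.154302i
d^3_{2,-2}: k∈[0..1] ⇒ +0.043164 -0.000936 = +0.042228;  D = +0.014567+0.039636i
d^3_{3,-2}: single k=0 term ⇒ -0.006963;  D = -0.005384-0.004416i
Y_3^{m'}(θ=0.9732,φ=2.5703) and Σ D·Y over m':
  (-0.4392-0.3974i)·(+0.0336-0.2333i)  (-0.3293-0.0680i)·(+0.1632+0.3575i)  (+0.5669-0.1928i)·(-0.1310-0.0842i)  (-0.2538+0.2946i)·(-0.2975+0.0000i)  (+0.0280-0.1543i)·(+0.1310-0.0842i)  (+0.0146+0.0396i)·(+0.1632-0.3575i)  (-0.0054-0.0044i)·(-0.0336-0.2333i)
Y_3^-2(R⁻¹ n̂) = -0.145502-0.169734i

Re=-0.1455 Im=-0.1697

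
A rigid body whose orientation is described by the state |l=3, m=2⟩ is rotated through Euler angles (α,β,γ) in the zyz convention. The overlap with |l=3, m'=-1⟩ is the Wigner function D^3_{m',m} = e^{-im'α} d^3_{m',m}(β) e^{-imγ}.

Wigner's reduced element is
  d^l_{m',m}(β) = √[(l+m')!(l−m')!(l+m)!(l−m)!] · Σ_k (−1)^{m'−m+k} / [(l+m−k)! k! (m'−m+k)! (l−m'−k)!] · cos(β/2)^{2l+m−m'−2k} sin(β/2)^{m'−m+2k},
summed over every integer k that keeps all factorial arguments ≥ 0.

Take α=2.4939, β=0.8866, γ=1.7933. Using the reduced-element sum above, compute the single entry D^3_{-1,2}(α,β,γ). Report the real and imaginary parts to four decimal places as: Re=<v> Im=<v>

Re=0.1502 Im=-0.2898

Split into d^3_{-1,2}(β=0.8866) × two z-phases.
Half-angle: c=0.903341, s=0.428923. N=√(2·24·120·1)=75.894664
Admissible k: 3..4 (factorial args all ≥0)
  k=3: (−1)^0·75.8947/(12)·0.9033^3·0.4289^3 = +0.367894
  k=4: (−1)^1·75.8947/(24)·0.9033^1·0.4289^5 = -0.041471
d^3_{-1,2}(0.8866) = +0.367894 -0.041471 = +0.326423
Phases: e^{-i·(-1)·2.4939}=-0.797478+0.603348i, e^{-i·(2)·1.7933}=-0.902608+0.430465i ⇒ D=+0.150184-0.289822i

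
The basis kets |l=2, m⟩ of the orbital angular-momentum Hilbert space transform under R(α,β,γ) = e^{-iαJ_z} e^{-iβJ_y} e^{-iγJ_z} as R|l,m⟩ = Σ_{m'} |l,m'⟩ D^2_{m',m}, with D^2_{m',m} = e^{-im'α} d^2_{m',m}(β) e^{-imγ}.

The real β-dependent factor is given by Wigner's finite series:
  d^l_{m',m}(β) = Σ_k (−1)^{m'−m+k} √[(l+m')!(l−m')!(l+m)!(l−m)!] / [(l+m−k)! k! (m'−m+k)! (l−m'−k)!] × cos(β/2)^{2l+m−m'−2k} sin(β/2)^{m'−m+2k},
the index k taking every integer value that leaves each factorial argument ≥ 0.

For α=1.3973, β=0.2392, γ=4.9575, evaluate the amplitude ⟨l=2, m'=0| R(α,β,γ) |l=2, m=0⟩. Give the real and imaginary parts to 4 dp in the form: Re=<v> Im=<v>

Split into d^2_{0,0}(β=0.2392) × two z-phases.
c=cos(0.2392/2)=0.992856, s=sin(0.2392/2)=0.119315; N=√[2·2·2·2]=4.000000
The bounds max(0,m−m')=0 and min(l+m,l−m')=2 give 3 terms
  k=0: (−1)^0·4.0000/(4)·0.9929^4·0.1193^0 = +0.971730
  k=1: (−1)^1·4.0000/(1)·0.9929^2·0.1193^2 = -0.056134
  k=2: (−1)^2·4.0000/(4)·0.9929^0·0.1193^4 = +0.000203
d^2_{0,0}(0.2392) = +0.971730 -0.056134 +0.000203 = +0.915799
Phases: e^{-i·(0)·1.3973}=+1.000000+0.000000i, e^{-i·(0)·4.9575}=+1.000000+0.000000i ⇒ D=+0.915799+0.000000i

Re=0.9158 Im=0.0000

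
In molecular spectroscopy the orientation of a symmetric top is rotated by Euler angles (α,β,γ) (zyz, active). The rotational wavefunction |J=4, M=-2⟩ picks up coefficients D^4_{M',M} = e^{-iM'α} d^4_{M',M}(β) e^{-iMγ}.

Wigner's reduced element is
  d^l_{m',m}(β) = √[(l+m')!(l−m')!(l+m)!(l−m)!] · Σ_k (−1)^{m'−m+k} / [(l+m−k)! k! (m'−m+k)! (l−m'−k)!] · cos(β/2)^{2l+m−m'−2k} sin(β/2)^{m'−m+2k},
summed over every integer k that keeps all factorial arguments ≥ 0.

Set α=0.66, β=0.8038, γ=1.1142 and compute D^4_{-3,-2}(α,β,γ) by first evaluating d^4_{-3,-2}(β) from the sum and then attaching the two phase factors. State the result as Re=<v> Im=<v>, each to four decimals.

Re=-0.1810 Im=-0.3283

First d^4_{-3,-2}(β=0.8038), then the phase factors e^{-i(-3)α} and e^{-i(-2)γ}:
c=cos(0.8038/2)=0.920319, s=sin(0.8038/2)=0.391168; N=√[1·5040·2·720]=2693.993318
Admissible k: 1..2 (factorial args all ≥0)
  k=1: (−1)^0·2693.9933/(720)·0.9203^7·0.3912^1 = +0.818459
  k=2: (−1)^1·2693.9933/(240)·0.9203^5·0.3912^3 = -0.443575
d^4_{-3,-2}(0.8038) = +0.818459 -0.443575 = +0.374884
Phases: e^{-i·(-3)·0.66}=-0.397879+0.917438i, e^{-i·(-2)·1.1142}=-0.611222+0.791459i ⇒ D=-0.181040-0.328272i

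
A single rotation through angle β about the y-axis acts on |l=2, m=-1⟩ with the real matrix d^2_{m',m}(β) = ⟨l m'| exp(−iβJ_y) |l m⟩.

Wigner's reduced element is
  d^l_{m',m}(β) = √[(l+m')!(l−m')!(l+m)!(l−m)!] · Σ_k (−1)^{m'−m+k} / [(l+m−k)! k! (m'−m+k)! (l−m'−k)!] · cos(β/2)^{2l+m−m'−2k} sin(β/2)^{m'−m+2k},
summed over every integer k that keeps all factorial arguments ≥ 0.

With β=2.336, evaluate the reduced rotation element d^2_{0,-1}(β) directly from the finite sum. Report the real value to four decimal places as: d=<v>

d^2_{0,-1}(β=2.336) via Wigner's sum:
c=cos(2.336/2)=0.391992, s=sin(2.336/2)=0.919968; N=√[2·2·1·6]=4.898979
The bounds max(0,m−m')=0 and min(l+m,l−m')=1 give 2 terms
  k=0: (−1)^1·4.8990/(2)·0.3920^3·0.9200^1 = -0.135732
  k=1: (−1)^2·4.8990/(2)·0.3920^1·0.9200^3 = +0.747605
d^2_{0,-1}(2.336) = -0.135732 +0.747605 = +0.611873

d=0.6119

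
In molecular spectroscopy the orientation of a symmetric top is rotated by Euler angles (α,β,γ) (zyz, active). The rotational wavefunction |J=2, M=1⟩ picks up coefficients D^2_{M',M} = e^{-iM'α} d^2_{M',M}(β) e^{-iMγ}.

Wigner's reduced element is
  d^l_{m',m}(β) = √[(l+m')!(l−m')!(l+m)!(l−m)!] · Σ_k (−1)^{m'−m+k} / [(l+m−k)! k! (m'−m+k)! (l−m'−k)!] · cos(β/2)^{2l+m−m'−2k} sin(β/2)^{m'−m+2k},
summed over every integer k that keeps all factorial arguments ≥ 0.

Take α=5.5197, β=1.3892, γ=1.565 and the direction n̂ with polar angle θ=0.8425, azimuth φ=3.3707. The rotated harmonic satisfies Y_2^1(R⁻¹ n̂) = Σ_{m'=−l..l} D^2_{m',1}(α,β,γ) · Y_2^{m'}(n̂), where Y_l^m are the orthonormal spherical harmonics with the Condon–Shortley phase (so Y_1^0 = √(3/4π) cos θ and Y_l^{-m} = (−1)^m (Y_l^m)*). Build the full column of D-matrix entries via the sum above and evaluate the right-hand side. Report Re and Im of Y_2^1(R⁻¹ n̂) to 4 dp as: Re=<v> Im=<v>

Re=-0.1366 Im=0.1573

Need the full column D^2_{m',1} for m'=−2..2 at α=5.5197, β=1.3892, γ=1.565.
cos(β/2)=0.768310, sin(β/2)=0.640078
d^2_{-2,1}: single k=3 term ⇒ +0.402963;  D = -0.402467-0.019988i
d^2_{-1,1}: k∈[2..3] ⇒ +0.725538 -0.167854 = +0.557684;  D = -0.383265-0.405116i
d^2_{0,1}: k∈[1..2] ⇒ +0.711079 -0.493527 = +0.217552;  D = +0.001261-0.217548i
d^2_{1,1}: k∈[0..1] ⇒ +0.348454 -0.725538 = -0.377084;  D = -0.262307+0.270901i
d^2_{2,1}: single k=0 term ⇒ -0.580593;  D = -0.580174+0.022074i
Y_2^{m'}(θ=0.8425,φ=3.3707) and Σ D·Y over m':
  (-0.4025-0.0200i)·(+0.1930-0.0952i)  (-0.3833-0.4051i)·(-0.3737+0.0872i)  (+0.0013-0.2175i)·(+0.1038+0.0000i)  (-0.2623+0.2709i)·(+0.3737+0.0872i)  (-0.5802+0.0221i)·(+0.1930+0.0952i)
Y_2^1(R⁻¹ n̂) = -0.136572+0.157296i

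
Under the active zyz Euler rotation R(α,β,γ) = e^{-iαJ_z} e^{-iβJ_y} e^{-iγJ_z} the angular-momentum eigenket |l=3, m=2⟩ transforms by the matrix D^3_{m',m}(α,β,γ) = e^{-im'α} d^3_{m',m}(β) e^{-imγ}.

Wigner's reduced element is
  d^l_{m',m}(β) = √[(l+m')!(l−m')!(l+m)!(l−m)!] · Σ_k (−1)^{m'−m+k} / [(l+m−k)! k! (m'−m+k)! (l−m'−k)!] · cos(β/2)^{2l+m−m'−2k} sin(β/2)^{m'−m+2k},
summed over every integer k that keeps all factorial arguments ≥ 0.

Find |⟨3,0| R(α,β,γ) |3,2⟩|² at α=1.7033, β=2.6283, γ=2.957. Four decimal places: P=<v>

P=0.0827

Split into d^3_{0,2}(β=2.6283) × two z-phases.
With c≡cos(β/2)=0.253838 and s≡sin(β/2)=0.967247, N=[6·6·120·1]^{1/2}=65.726707
Admissible k: 2..3 (factorial args all ≥0)
  k=2: (−1)^0·65.7267/(12)·0.2538^4·0.9672^2 = +0.021275
  k=3: (−1)^1·65.7267/(12)·0.2538^2·0.9672^4 = -0.308904
d^3_{0,2}(2.6283) = +0.021275 -0.308904 = -0.287629
|D^3_{0,2}|² = |d^3_{0,2}(β)|² = (-0.287629)² = 0.082731 (the z-rotation phases have unit modulus)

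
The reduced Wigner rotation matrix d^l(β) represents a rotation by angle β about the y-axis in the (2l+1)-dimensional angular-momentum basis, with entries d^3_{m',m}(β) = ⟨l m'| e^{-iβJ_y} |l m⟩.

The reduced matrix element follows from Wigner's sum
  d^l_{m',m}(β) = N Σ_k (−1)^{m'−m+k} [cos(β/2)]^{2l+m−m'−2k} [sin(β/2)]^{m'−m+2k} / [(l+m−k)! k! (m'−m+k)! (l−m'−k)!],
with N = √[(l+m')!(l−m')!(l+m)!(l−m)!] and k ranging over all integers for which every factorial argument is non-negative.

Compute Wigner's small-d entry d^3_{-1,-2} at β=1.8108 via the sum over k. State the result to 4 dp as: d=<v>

d^3_{-1,-2}(β=1.8108) via Wigner's sum:
With c≡cos(β/2)=0.617371 and s≡sin(β/2)=0.786672, N=[2·24·1·120]^{1/2}=75.894664
k∈{0,1} keeps every argument non-negative
  k=0: (−1)^1·75.8947/(24)·0.6174^5·0.7867^1 = -0.223113
  k=1: (−1)^2·75.8947/(12)·0.6174^3·0.7867^3 = +0.724519
d^3_{-1,-2}(1.8108) = -0.223113 +0.724519 = +0.501406

d=0.5014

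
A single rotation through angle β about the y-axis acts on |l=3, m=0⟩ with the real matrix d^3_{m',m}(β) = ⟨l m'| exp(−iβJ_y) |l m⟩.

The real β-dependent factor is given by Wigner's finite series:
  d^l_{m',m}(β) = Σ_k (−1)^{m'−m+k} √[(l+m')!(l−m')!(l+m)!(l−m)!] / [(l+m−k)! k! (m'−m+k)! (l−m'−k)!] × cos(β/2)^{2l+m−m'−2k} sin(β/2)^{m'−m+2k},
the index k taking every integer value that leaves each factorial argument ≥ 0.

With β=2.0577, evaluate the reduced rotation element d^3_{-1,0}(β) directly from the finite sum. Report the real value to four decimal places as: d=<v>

d=0.0362

d^3_{-1,0}(β=2.0577) via Wigner's sum:
c=cos(2.0577/2)=0.515804, s=sin(2.0577/2)=0.856706; N=√[2·24·6·6]=41.569219
k∈{1,2,3} keeps every argument non-negative
  k=1: (−1)^0·41.5692/(12)·0.5158^5·0.8567^1 = +0.108355
  k=2: (−1)^1·41.5692/(4)·0.5158^3·0.8567^3 = -0.896733
  k=3: (−1)^2·41.5692/(12)·0.5158^1·0.8567^5 = +0.824585
d^3_{-1,0}(2.0577) = +0.108355 -0.896733 +0.824585 = +0.036207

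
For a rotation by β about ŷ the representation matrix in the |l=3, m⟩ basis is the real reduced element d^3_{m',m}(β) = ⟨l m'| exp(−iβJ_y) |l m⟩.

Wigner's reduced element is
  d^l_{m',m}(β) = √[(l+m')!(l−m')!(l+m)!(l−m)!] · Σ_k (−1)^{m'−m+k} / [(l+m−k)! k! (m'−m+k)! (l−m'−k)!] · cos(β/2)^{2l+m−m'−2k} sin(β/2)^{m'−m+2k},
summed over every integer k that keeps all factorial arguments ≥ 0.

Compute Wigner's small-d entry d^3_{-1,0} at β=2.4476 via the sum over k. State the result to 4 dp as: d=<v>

d=0.5413

d^3_{-1,0}(β=2.4476) via Wigner's sum:
Half-angle: c=0.340075, s=0.940398. N=√(2·24·6·6)=41.569219
Admissible k: 1..3 (factorial args all ≥0)
  k=1: (−1)^0·41.5692/(12)·0.3401^5·0.9404^1 = +0.014817
  k=2: (−1)^1·41.5692/(4)·0.3401^3·0.9404^3 = -0.339915
  k=3: (−1)^2·41.5692/(12)·0.3401^1·0.9404^5 = +0.866412
d^3_{-1,0}(2.4476) = +0.014817 -0.339915 +0.866412 = +0.541314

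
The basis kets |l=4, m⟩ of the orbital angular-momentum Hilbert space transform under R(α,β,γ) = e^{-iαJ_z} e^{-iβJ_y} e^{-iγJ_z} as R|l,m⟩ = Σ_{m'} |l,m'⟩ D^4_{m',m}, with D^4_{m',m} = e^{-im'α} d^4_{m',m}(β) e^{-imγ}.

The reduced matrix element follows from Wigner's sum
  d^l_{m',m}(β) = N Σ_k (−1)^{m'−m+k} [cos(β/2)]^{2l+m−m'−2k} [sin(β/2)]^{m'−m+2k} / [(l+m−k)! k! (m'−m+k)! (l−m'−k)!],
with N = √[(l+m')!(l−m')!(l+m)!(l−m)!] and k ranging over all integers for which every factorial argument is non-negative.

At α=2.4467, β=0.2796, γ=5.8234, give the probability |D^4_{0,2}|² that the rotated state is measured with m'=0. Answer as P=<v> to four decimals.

D^4_{0,2}(2.4467,0.2796,5.8234) = e^{-i·0·2.4467}·d^4_{0,2}(0.2796)·e^{-i·2·5.8234}. Compute d first:
With c≡cos(β/2)=0.990244 and s≡sin(β/2)=0.139345, N=[24·24·720·2]^{1/2}=910.735966
k∈{2,3,4} keeps every argument non-negative
  k=2: (−1)^0·910.7360/(96)·0.9902^6·0.1393^2 = +0.173683
  k=3: (−1)^1·910.7360/(36)·0.9902^4·0.1393^4 = -0.009171
  k=4: (−1)^2·910.7360/(96)·0.9902^2·0.1393^6 = +0.000068
d^4_{0,2}(0.2796) = +0.173683 -0.009171 +0.000068 = +0.164580
|D^4_{0,2}|² = |d^4_{0,2}(β)|² = (+0.164580)² = 0.027087 (the z-rotation phases have unit modulus)

P=0.0271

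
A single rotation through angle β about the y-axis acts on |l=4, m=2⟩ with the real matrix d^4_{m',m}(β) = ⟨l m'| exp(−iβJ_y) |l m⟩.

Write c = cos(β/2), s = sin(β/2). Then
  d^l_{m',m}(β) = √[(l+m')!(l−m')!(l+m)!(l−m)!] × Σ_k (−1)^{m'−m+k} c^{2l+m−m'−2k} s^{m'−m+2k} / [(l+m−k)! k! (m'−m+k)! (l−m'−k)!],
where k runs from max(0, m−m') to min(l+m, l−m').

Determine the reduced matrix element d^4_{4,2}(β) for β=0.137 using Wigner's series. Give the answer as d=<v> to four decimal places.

d=0.0244

d^4_{4,2}(β=0.137) via Wigner's sum:
With c≡cos(β/2)=0.997655 and s≡sin(β/2)=0.068446, N=[40320·1·720·2]^{1/2}=7619.763776
k∈{0} keeps every argument non-negative
  k=0: (−1)^2·7619.7638/(1440)·0.9977^6·0.0684^2 = +0.024443
d^4_{4,2}(0.137) = +0.024443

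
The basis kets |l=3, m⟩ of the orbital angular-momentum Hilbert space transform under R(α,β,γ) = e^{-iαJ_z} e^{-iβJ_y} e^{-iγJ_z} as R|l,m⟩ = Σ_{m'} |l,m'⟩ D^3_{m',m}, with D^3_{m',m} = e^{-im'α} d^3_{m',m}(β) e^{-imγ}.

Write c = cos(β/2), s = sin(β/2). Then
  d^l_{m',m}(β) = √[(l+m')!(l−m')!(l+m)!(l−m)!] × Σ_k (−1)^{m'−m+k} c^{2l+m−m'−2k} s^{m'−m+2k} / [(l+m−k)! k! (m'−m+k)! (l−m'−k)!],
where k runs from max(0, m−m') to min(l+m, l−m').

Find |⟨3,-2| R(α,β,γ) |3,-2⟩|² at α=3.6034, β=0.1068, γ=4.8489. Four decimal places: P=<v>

P=0.9551

D^3_{-2,-2}(3.6034,0.1068,4.8489) = e^{-i·-2·3.6034}·d^3_{-2,-2}(0.1068)·e^{-i·-2·4.8489}. Compute d first:
c=cos(0.1068/2)=0.998575, s=sin(0.1068/2)=0.053375; N=√[1·120·1·120]=120.000000
Admissible k: 0..1 (factorial args all ≥0)
  k=0: (−1)^0·120.0000/(120)·0.9986^6·0.0534^0 = +0.991478
  k=1: (−1)^1·120.0000/(24)·0.9986^4·0.0534^2 = -0.014163
d^3_{-2,-2}(0.1068) = +0.991478 -0.014163 = +0.977315
|D^3_{-2,-2}|² = |d^3_{-2,-2}(β)|² = (+0.977315)² = 0.955144 (the z-rotation phases have unit modulus)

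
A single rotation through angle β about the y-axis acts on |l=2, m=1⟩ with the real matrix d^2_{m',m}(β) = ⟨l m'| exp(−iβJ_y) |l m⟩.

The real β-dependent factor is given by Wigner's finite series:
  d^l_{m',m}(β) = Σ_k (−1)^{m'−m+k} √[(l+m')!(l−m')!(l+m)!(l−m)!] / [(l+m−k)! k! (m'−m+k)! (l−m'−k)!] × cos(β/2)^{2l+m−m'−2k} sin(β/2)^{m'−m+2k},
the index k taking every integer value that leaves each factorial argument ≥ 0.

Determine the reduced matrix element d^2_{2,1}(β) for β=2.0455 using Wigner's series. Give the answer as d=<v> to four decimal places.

d^2_{2,1}(β=2.0455) via Wigner's sum:
With c≡cos(β/2)=0.521021 and s≡sin(β/2)=0.853544, N=[24·1·6·1]^{1/2}=12.000000
The bounds max(0,m−m')=0 and min(l+m,l−m')=0 give 1 term
  k=0: (−1)^1·12.0000/(6)·0.5210^3·0.8535^1 = -0.241446
d^2_{2,1}(2.0455) = -0.241446

d=-0.2414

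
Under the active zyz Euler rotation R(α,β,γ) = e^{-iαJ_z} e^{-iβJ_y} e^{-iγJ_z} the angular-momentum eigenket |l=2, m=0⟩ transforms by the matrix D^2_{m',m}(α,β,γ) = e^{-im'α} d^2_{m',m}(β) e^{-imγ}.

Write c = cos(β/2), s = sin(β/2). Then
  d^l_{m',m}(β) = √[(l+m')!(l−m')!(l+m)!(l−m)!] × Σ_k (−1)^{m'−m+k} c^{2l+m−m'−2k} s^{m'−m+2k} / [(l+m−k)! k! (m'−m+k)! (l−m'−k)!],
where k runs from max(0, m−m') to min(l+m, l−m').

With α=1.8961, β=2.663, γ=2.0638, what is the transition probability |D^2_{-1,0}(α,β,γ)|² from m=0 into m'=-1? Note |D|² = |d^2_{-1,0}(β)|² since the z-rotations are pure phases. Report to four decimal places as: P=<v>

D^2_{-1,0}(1.8961,2.663,2.0638) = e^{-i·-1·1.8961}·d^2_{-1,0}(2.663)·e^{-i·0·2.0638}. Compute d first:
With c≡cos(β/2)=0.237019 and s≡sin(β/2)=0.971505, N=[1·6·2·2]^{1/2}=4.898979
k: max(0,(0)−(-1))=1 … min(2+(0),2−(-1))=2
  k=1: (−1)^0·4.8990/(2)·0.2370^3·0.9715^1 = +0.031686
  k=2: (−1)^1·4.8990/(2)·0.2370^1·0.9715^3 = -0.532346
d^2_{-1,0}(2.663) = +0.031686 -0.532346 = -0.500660
|D^2_{-1,0}|² = |d^2_{-1,0}(β)|² = (-0.500660)² = 0.250660 (the z-rotation phases have unit modulus)

P=0.2507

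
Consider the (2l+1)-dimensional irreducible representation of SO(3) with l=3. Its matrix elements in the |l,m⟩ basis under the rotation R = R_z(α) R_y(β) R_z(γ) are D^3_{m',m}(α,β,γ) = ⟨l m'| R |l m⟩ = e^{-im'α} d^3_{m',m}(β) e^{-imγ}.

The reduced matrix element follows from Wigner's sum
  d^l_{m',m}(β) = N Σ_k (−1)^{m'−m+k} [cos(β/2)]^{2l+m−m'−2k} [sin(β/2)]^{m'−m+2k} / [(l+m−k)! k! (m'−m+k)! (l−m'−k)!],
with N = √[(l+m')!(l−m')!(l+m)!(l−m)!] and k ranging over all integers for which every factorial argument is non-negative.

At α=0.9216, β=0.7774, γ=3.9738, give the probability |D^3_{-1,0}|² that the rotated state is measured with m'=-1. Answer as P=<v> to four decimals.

P=0.2188

D^3_{-1,0}(0.9216,0.7774,3.9738) = e^{-i·-1·0.9216}·d^3_{-1,0}(0.7774)·e^{-i·0·3.9738}. Compute d first:
Half-angle: c=0.925403, s=0.378986. N=√(2·24·6·6)=41.569219
Admissible k: 1..3 (factorial args all ≥0)
  k=1: (−1)^0·41.5692/(12)·0.9254^5·0.3790^1 = +0.890978
  k=2: (−1)^1·41.5692/(4)·0.9254^3·0.3790^3 = -0.448304
  k=3: (−1)^2·41.5692/(12)·0.9254^1·0.3790^5 = +0.025063
d^3_{-1,0}(0.7774) = +0.890978 -0.448304 +0.025063 = +0.467737
|D^3_{-1,0}|² = |d^3_{-1,0}(β)|² = (+0.467737)² = 0.218778 (the z-rotation phases have unit modulus)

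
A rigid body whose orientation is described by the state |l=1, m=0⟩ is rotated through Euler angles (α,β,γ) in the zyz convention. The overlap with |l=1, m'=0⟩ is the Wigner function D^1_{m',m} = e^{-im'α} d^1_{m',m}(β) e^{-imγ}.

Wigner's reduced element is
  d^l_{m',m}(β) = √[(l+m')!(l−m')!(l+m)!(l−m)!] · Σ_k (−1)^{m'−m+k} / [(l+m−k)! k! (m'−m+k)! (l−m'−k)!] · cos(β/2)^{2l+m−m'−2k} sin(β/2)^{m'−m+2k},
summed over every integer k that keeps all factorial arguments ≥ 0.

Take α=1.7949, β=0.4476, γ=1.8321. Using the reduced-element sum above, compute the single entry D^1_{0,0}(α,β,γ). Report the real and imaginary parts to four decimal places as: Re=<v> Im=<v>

Re=0.9015 Im=0.0000

D^1_{0,0}(1.7949,0.4476,1.8321) = e^{-i·0·1.7949}·d^1_{0,0}(0.4476)·e^{-i·0·1.8321}. Compute d first:
With c≡cos(β/2)=0.975061 and s≡sin(β/2)=0.221936, N=[1·1·1·1]^{1/2}=1.000000
The bounds max(0,m−m')=0 and min(l+m,l−m')=1 give 2 terms
  k=0: (−1)^0·1.0000/(1)·0.9751^2·0.2219^0 = +0.950744
  k=1: (−1)^1·1.0000/(1)·0.9751^0·0.2219^2 = -0.049256
d^1_{0,0}(0.4476) = +0.950744 -0.049256 = +0.901488
Attach z-rotation phases: D = e^{-i(0)(1.7949)}·(+0.901488)·e^{-i(0)(1.8321)} = +0.901488+0.000000i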